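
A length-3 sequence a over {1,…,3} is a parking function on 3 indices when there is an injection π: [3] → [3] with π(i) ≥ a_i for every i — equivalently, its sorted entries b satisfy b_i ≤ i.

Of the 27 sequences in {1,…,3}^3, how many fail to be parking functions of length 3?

11

#PF = (4−3)·4^(3−1) = 1·16 = 16 [KW]
One tuple (3,1,3) → sorted (1,3,3): b_2=3>2, not a PF.
Total 27; non-PF = 27−16 = 11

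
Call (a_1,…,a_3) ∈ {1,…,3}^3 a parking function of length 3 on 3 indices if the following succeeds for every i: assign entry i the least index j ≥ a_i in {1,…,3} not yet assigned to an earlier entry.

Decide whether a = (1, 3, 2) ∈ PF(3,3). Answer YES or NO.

YES

Rearranged: b = (1, 2, 3).
  b_1=1 ≤ 1
  b_2=2 ≤ 2
  b_3=3 ≤ 3
All bounds hold ⇒ YES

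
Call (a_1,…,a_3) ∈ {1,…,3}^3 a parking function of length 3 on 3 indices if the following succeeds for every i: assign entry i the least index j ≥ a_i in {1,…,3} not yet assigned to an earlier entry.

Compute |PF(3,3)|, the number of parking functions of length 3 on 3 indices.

16

#PF = 1·4^2 = 1×16 = 16 (Pollak)
Example (2,3,1) → sorted (1,2,3): b_i ≤ i ∀i, a PF.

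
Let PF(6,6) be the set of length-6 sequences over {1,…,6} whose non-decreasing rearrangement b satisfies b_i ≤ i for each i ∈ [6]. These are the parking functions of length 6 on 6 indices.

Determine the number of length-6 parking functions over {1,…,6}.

16807

|PF| = (6+1−6)·(6+1)^{6−1} = 1·16807 = 16807
One tuple (5,2,3,1,2,2) → sorted (1,2,2,2,3,5): b_i ≤ i ∀i, a PF.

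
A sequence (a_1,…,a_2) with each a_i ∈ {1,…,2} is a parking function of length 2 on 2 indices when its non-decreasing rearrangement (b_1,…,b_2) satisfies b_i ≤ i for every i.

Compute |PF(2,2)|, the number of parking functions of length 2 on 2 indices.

3

|PF(2,2)| = 1·3^1 = 1×3 = 3
One tuple (2,1) → sorted (1,2): b_i ≤ i ∀i, a PF.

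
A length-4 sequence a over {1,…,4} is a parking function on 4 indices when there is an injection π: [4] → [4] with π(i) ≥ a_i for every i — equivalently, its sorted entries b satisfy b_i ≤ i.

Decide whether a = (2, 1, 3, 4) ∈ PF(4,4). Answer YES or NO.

YES

Sorted: b = (1, 2, 3, 4).
  b_1=1 ≤ 1
  b_2=2 ≤ 2
  b_3=3 ≤ 3
  b_4=4 ≤ 4
All bounds hold ⇒ YES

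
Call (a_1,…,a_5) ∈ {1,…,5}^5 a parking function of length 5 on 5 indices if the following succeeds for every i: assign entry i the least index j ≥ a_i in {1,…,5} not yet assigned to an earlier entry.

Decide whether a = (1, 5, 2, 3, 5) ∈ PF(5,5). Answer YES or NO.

Rearranged: b = (1, 2, 3, 5, 5).
  b_1=1 ≤ 1
  b_2=2 ≤ 2
  b_3=3 ≤ 3
  b_4=5 > 4
  fails at i=4 ⇒ NO

NO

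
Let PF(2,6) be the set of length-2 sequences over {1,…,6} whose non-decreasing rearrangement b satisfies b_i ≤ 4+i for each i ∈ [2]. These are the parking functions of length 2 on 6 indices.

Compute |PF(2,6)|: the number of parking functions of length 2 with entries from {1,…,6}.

|PF(2,6)| = 5·7^1 = 5·7 = 35
Example (4,1) → sorted (1,4): b_i ≤ 4+i ∀i, a PF.

35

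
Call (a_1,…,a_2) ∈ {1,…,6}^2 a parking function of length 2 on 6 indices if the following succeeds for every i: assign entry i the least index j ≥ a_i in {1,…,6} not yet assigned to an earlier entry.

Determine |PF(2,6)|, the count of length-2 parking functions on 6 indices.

35

|PF(2,6)| = (6+1−2)·(6+1)^{2−1} = 5×7 = 35
Check (1,3) → sorted (1,3): b_i ≤ 4+i ∀i, a PF.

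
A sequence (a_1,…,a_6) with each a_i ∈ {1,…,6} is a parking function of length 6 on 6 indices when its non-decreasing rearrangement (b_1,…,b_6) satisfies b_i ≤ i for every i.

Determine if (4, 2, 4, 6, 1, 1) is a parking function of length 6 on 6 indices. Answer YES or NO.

Order a: b = (1, 1, 2, 4, 4, 6).
  b_1=1 ≤ 1
  b_2=1 ≤ 2
  b_3=2 ≤ 3
  b_4=4 ≤ 4
  b_5=4 ≤ 5
  b_6=6 ≤ 6
All bounds hold ⇒ YES

YES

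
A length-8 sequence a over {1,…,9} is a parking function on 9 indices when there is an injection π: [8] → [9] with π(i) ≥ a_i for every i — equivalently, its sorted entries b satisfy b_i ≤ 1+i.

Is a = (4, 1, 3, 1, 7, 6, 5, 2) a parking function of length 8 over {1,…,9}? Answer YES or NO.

Rearranged: b = (1, 1, 2, 3, 4, 5, 6, 7).
  b_1=1 ≤ 2
  b_2=1 ≤ 3
  b_3=2 ≤ 4
  b_4=3 ≤ 5
  b_5=4 ≤ 6
  b_6=5 ≤ 7
  b_7=6 ≤ 8
  b_8=7 ≤ 9
All bounds hold ⇒ YES

YES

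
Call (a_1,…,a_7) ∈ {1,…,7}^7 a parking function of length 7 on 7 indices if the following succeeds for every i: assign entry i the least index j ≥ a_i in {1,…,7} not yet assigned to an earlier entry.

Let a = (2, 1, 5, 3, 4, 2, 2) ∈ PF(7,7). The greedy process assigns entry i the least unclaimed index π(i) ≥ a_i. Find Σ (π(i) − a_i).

Σπ(i) = 1+…+7 = 28; Σa = 2+1+5+3+4+2+2 = 19; disp = 28−19 = 9.

9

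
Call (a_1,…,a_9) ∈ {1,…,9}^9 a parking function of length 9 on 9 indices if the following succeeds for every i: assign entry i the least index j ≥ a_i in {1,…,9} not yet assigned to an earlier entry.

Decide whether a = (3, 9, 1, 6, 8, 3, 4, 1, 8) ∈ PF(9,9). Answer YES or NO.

Rearranged: b = (1, 1, 3, 3, 4, 6, 8, 8, 9).
  b_1=1 ≤ 1
  b_2=1 ≤ 2
  b_3=3 ≤ 3
  b_4=3 ≤ 4
  b_5=4 ≤ 5
  b_6=6 ≤ 6
  b_7=8 > 7
  fails at i=7 ⇒ NO

NO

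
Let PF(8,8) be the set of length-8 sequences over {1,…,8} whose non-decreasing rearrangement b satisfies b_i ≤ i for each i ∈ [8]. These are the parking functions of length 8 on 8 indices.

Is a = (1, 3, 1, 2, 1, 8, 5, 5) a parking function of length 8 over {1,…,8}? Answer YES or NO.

Order a: b = (1, 1, 1, 2, 3, 5, 5, 8).
  b_1=1 ≤ 1
  b_2=1 ≤ 2
  b_3=1 ≤ 3
  b_4=2 ≤ 4
  b_5=3 ≤ 5
  b_6=5 ≤ 6
  b_7=5 ≤ 7
  b_8=8 ≤ 8
All bounds hold ⇒ YES

YES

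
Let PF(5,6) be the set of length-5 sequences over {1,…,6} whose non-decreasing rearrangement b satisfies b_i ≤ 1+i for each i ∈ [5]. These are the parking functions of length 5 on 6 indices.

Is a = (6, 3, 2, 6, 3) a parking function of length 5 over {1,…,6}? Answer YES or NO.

Order a: b = (2, 3, 3, 6, 6).
  b_1=2 ≤ 2
  b_2=3 ≤ 3
  b_3=3 ≤ 4
  b_4=6 > 5
  fails at i=4 ⇒ NO

NO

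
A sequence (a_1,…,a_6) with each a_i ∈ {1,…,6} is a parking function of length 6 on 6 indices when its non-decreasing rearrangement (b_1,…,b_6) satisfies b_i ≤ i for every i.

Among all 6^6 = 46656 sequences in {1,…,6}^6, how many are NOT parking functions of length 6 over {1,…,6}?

Count = (7−6)·7^(6−1) = 1×16807 = 16807
One tuple (4,5,3,2,5,4) → sorted (2,3,4,4,5,5): b_1=2>1, not a PF.
So 46656 − 16807 = 29849 fail.

29849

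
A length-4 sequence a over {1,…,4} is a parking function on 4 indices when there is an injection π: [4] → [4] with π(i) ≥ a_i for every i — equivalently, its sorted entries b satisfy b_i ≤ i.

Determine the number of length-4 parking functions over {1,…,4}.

Count = (4+1−4)·(4+1)^{4−1} = 1×125 = 125 (Pollak)
Check (3,3,2,1) → sorted (1,2,3,3): b_i ≤ i ∀i, a PF.

125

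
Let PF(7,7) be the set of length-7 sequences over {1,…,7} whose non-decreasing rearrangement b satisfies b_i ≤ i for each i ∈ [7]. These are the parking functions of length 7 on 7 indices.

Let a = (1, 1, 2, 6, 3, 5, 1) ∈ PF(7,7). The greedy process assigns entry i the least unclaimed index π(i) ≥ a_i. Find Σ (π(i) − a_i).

9

Σπ(i) = 1+…+7 = 28; Σa = 1+1+2+6+3+5+1 = 19; disp = 28−19 = 9.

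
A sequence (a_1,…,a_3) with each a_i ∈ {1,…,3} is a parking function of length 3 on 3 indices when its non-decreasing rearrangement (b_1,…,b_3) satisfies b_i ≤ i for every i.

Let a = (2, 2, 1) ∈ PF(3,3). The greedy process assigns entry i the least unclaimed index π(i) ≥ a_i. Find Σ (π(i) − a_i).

Σπ = 3·4/2 = 6 (π permutes [3]); Σa = 2+2+1 = 5; disp = 6−5 = 1.

1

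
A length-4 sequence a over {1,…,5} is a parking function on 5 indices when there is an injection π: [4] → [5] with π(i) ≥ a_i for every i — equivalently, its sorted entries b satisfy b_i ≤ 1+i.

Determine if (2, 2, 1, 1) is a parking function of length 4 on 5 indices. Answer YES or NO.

Sorted: b = (1, 1, 2, 2).
  b_1=1 ≤ 2
  b_2=1 ≤ 3
  b_3=2 ≤ 4
  b_4=2 ≤ 5
All bounds hold ⇒ YES

YES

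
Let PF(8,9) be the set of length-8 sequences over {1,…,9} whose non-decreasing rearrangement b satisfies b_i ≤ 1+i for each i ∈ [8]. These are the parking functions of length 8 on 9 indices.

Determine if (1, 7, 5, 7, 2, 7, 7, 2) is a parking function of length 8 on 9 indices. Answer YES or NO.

NO

Rearranged: b = (1, 2, 2, 5, 7, 7, 7, 7).
  b_1=1 ≤ 2
  b_2=2 ≤ 3
  b_3=2 ≤ 4
  b_4=5 ≤ 5
  b_5=7 > 6
  fails at i=5 ⇒ NO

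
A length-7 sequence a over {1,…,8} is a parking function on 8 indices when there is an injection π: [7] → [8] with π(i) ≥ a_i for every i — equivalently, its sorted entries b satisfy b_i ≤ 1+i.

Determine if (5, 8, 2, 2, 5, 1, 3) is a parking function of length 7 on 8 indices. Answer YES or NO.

YES

Order a: b = (1, 2, 2, 3, 5, 5, 8).
  b_1=1 ≤ 2
  b_2=2 ≤ 3
  b_3=2 ≤ 4
  b_4=3 ≤ 5
  b_5=5 ≤ 6
  b_6=5 ≤ 7
  b_7=8 ≤ 8
All bounds hold ⇒ YES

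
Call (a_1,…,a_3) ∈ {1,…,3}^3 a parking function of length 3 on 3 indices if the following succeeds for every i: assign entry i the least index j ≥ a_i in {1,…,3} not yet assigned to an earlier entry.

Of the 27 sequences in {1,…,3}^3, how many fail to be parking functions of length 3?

#PF = (3+1−3)·(3+1)^{3−1} = 1×16 = 16 (Pollak)
One tuple (2,3,2) → sorted (2,2,3): b_1=2>1, not a PF.
3^3 − 16 = 27 − 16 = 11

11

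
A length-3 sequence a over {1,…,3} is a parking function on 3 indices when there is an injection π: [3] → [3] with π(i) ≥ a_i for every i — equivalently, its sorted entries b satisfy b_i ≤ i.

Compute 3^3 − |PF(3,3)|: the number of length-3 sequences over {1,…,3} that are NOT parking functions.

11

#PF = (4−3)·4^(3−1) = 1×16 = 16 [KW]
Check (1,3,3) → sorted (1,3,3): b_2=3>2, not a PF.
3^3 − 16 = 27 − 16 = 11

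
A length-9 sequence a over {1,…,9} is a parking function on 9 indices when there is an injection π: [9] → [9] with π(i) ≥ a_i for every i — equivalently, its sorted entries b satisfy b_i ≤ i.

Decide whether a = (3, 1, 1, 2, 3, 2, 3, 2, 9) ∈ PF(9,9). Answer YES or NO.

Order a: b = (1, 1, 2, 2, 2, 3, 3, 3, 9).
  b_1=1 ≤ 1
  b_2=1 ≤ 2
  b_3=2 ≤ 3
  b_4=2 ≤ 4
  b_5=2 ≤ 5
  b_6=3 ≤ 6
  b_7=3 ≤ 7
  b_8=3 ≤ 8
  b_9=9 ≤ 9
All bounds hold ⇒ YES

YES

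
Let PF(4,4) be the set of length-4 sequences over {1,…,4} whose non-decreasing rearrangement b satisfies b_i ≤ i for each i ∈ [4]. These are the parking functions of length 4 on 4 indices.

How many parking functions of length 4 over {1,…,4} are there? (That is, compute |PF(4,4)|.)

125

Count = (4−4+1)·(4+1)^(4−1) = 1 · 125 = 125 [KW]
Check (4,1,1,2) → sorted (1,1,2,4): b_i ≤ i ∀i, a PF.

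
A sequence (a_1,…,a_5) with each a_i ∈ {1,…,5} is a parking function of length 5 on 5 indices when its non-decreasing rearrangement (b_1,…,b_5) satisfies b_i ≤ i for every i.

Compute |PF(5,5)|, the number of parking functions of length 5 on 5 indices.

|PF(5,5)| = (5−5+1)·(5+1)^(5−1) = 1 · 1296 = 1296
Example (4,5,1,2,3) → sorted (1,2,3,4,5): b_i ≤ i ∀i, a PF.

1296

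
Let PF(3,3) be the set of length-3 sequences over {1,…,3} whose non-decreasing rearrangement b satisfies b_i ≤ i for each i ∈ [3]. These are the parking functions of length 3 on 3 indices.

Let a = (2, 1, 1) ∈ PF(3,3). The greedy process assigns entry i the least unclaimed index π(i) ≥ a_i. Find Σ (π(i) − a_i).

2

Σπ(i) = 1+…+3 = 6; Σa = 2+1+1 = 4; disp = 6−4 = 2.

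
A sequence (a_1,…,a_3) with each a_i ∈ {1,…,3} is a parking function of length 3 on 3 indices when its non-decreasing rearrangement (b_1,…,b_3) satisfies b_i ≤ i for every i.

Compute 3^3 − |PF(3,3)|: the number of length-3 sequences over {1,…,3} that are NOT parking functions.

|PF| = (3−3+1)·(3+1)^(3−1) = 1 · 16 = 16 (Konheim–Weiss)
Check (3,2,3) → sorted (2,3,3): b_1=2>1, not a PF.
So 27 − 16 = 11 fail.

11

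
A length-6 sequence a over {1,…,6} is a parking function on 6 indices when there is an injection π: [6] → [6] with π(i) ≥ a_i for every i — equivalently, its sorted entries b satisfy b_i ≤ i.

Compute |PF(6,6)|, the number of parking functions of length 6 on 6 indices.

|PF(6,6)| = 1·7^5 = 1×16807 = 16807
One tuple (5,2,1,2,3,2) → sorted (1,2,2,2,3,5): b_i ≤ i ∀i, a PF.

16807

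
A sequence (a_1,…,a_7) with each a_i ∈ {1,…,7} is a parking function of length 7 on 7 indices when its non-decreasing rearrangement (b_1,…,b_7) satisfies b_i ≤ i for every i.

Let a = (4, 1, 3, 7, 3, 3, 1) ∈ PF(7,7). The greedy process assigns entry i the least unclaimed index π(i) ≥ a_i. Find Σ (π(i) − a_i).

Σπ = 7·8/2 = 28 (π permutes [7]); Σa = 4+1+3+7+3+3+1 = 22; disp = 28−22 = 6.

6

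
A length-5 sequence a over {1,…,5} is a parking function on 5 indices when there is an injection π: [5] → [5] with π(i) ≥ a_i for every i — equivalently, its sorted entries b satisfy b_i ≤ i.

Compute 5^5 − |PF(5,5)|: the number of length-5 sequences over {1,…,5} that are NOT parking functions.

|PF(5,5)| = (5−5+1)·(5+1)^(5−1) = 1 · 1296 = 1296 (Konheim–Weiss)
Example (3,5,5,5,5) → sorted (3,5,5,5,5): b_1=3>1, not a PF.
So 3125 − 1296 = 1829 fail.

1829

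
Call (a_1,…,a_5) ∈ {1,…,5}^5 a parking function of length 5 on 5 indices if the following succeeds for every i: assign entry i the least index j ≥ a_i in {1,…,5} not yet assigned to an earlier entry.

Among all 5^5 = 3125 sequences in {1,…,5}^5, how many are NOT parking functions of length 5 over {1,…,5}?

1829

#PF = (5+1−5)·(5+1)^{5−1} = 1×1296 = 1296
Check (5,5,4,1,5) → sorted (1,4,5,5,5): b_2=4>2, not a PF.
So 3125 − 1296 = 1829 fail.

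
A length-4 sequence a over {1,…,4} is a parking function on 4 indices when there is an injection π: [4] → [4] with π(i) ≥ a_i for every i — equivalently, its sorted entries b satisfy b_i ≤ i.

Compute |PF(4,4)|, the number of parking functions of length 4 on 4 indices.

125

#PF = (5−4)·5^(4−1) = 1 · 125 = 125
One tuple (1,1,3,4) → sorted (1,1,3,4): b_i ≤ i ∀i, a PF.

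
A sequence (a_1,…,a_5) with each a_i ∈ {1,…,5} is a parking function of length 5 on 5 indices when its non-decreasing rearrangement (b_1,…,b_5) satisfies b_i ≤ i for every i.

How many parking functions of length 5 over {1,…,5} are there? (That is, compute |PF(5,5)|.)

1296

Count = 1·6^4 = 1 · 1296 = 1296 (Konheim–Weiss)
Check (4,1,4,3,2) → sorted (1,2,3,4,4): b_i ≤ i ∀i, a PF.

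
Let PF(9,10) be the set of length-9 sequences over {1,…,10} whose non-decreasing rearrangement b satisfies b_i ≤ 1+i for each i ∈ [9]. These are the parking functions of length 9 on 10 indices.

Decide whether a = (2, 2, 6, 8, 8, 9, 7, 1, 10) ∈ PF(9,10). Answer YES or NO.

Order a: b = (1, 2, 2, 6, 7, 8, 8, 9, 10).
  b_1=1 ≤ 2
  b_2=2 ≤ 3
  b_3=2 ≤ 4
  b_4=6 > 5
  fails at i=4 ⇒ NO

NO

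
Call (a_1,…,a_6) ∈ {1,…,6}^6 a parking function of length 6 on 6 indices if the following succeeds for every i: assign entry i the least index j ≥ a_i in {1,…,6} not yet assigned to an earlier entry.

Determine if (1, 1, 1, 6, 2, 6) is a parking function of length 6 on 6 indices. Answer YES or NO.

Order a: b = (1, 1, 1, 2, 6, 6).
  b_1=1 ≤ 1
  b_2=1 ≤ 2
  b_3=1 ≤ 3
  b_4=2 ≤ 4
  b_5=6 > 5
  fails at i=5 ⇒ NO

NO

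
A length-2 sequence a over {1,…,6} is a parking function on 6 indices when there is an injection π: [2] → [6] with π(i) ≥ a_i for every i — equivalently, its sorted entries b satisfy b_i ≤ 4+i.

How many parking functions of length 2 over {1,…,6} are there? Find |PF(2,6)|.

|PF(2,6)| = (6−2+1)·(6+1)^(2−1) = 5 · 7 = 35 (Pollak)
Example (5,1) → sorted (1,5): b_i ≤ 4+i ∀i, a PF.

35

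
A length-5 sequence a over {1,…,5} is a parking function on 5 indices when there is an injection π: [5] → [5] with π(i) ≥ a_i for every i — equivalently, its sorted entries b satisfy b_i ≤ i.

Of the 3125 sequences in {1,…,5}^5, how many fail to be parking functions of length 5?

|PF(5,5)| = (5−5+1)·(5+1)^(5−1) = 1·1296 = 1296 (Konheim–Weiss)
E.g. (4,3,3,4,3) → sorted (3,3,3,4,4): b_1=3>1, not a PF.
Total 3125; non-PF = 3125−1296 = 1829

1829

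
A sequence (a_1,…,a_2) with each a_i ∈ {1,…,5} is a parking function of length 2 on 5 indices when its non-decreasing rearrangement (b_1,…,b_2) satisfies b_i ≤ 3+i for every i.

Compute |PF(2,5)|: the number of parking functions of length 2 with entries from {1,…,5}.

#PF = 4·6^1 = 4 · 6 = 24 [KW]
Example (1,1) → sorted (1,1): b_i ≤ 3+i ∀i, a PF.

24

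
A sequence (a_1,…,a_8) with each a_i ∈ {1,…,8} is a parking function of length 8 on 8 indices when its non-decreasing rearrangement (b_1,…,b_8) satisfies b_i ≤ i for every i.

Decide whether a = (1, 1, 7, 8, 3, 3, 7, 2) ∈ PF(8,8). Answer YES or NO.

NO

Sorted: b = (1, 1, 2, 3, 3, 7, 7, 8).
  b_1=1 ≤ 1
  b_2=1 ≤ 2
  b_3=2 ≤ 3
  b_4=3 ≤ 4
  b_5=3 ≤ 5
  b_6=7 > 6
  fails at i=6 ⇒ NO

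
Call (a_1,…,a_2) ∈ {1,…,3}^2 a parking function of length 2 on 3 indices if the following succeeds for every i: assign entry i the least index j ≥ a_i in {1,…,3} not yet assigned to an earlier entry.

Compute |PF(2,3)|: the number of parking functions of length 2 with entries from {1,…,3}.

8

|PF(2,3)| = (3−2+1)·(3+1)^(2−1) = 2·4 = 8 (Konheim–Weiss)
Check (2,1) → sorted (1,2): b_i ≤ 1+i ∀i, a PF.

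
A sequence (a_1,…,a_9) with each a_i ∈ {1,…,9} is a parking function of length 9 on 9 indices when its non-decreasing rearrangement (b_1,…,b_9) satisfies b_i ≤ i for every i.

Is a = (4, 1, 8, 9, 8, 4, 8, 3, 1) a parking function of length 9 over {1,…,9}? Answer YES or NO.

NO

Rearranged: b = (1, 1, 3, 4, 4, 8, 8, 8, 9).
  b_1=1 ≤ 1
  b_2=1 ≤ 2
  b_3=3 ≤ 3
  b_4=4 ≤ 4
  b_5=4 ≤ 5
  b_6=8 > 6
  fails at i=6 ⇒ NO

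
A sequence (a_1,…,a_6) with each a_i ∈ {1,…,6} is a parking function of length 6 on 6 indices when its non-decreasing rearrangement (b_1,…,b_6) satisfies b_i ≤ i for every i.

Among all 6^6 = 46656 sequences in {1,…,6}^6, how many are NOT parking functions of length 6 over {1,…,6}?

|PF| = 1·7^5 = 1×16807 = 16807 (Konheim–Weiss)
One tuple (6,5,2,6,5,2) → sorted (2,2,5,5,6,6): b_1=2>1, not a PF.
So 46656 − 16807 = 29849 fail.

29849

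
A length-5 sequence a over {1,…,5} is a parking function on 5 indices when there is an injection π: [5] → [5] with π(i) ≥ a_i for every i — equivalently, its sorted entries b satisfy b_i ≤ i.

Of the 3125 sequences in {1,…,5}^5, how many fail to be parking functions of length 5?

|PF| = (6−5)·6^(5−1) = 1·1296 = 1296 [KW]
Example (3,3,4,3,4) → sorted (3,3,3,4,4): b_1=3>1, not a PF.
Total 3125; non-PF = 3125−1296 = 1829

1829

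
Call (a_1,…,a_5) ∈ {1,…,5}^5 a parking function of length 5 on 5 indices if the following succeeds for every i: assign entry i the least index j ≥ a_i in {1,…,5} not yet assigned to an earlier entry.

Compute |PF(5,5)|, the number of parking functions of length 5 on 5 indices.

#PF = (6−5)·6^(5−1) = 1 · 1296 = 1296 [KW]
Example (2,4,1,4,2) → sorted (1,2,2,4,4): b_i ≤ i ∀i, a PF.

1296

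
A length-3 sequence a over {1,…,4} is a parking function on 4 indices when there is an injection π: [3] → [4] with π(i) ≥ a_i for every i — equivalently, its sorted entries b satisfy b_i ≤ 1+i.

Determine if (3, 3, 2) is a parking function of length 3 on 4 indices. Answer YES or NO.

Sorted: b = (2, 3, 3).
  b_1=2 ≤ 2
  b_2=3 ≤ 3
  b_3=3 ≤ 4
All bounds hold ⇒ YES

YES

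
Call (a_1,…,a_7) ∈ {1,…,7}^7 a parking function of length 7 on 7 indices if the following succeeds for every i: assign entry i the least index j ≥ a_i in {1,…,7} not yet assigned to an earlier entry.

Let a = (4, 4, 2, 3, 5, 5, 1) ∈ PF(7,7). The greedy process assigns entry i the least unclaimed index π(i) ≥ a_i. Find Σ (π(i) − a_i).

Σπ = 7·8/2 = 28 (π permutes [7]); Σa = 4+4+2+3+5+5+1 = 24; disp = 28−24 = 4.

4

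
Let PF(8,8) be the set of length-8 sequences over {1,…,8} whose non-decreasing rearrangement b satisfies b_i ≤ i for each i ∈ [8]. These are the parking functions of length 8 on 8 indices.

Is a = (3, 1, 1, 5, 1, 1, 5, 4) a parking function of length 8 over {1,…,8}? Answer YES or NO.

Order a: b = (1, 1, 1, 1, 3, 4, 5, 5).
  b_1=1 ≤ 1
  b_2=1 ≤ 2
  b_3=1 ≤ 3
  b_4=1 ≤ 4
  b_5=3 ≤ 5
  b_6=4 ≤ 6
  b_7=5 ≤ 7
  b_8=5 ≤ 8
All bounds hold ⇒ YES

YES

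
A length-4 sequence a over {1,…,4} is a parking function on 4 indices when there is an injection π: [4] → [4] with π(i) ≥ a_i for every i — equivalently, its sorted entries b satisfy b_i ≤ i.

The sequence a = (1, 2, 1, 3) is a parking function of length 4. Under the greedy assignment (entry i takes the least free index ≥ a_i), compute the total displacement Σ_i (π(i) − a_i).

3

Σπ = 4·5/2 = 10 (π permutes [4]); Σa = 1+2+1+3 = 7; disp = 10−7 = 3.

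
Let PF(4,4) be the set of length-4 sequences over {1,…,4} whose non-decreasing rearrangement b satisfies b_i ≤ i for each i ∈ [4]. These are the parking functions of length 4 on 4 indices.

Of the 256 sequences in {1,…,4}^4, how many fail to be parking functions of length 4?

131

Count = (4+1−4)·(4+1)^{4−1} = 1×125 = 125
Check (4,4,4,3) → sorted (3,4,4,4): b_1=3>1, not a PF.
So 256 − 125 = 131 fail.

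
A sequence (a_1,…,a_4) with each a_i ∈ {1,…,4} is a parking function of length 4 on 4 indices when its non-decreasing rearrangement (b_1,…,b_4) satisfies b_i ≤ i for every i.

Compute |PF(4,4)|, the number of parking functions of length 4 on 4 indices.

125

|PF| = (4+1−4)·(4+1)^{4−1} = 1·125 = 125 (Pollak)
E.g. (4,2,1,1) → sorted (1,1,2,4): b_i ≤ i ∀i, a PF.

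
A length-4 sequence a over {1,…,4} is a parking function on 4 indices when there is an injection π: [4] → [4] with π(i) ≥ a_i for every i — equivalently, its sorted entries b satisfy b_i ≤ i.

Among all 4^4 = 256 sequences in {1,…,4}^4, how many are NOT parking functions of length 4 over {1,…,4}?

Count = (4+1−4)·(4+1)^{4−1} = 1×125 = 125
One tuple (3,2,4,4) → sorted (2,3,4,4): b_1=2>1, not a PF.
4^4 − 125 = 256 − 125 = 131

131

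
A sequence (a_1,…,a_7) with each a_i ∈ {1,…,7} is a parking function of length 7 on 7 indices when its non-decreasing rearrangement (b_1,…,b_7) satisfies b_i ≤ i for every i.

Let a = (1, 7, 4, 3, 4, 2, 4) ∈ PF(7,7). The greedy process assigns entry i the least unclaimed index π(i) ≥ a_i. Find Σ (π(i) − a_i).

Σπ = 7·8/2 = 28 (π permutes [7]); Σa = 1+7+4+3+4+2+4 = 25; disp = 28−25 = 3.

3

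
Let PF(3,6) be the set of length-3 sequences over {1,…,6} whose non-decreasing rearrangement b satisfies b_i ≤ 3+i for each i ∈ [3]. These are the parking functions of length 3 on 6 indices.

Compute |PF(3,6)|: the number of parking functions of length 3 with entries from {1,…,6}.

|PF(3,6)| = (6+1−3)·(6+1)^{3−1} = 4·49 = 196 (Pollak)
One tuple (3,2,4) → sorted (2,3,4): b_i ≤ 3+i ∀i, a PF.

196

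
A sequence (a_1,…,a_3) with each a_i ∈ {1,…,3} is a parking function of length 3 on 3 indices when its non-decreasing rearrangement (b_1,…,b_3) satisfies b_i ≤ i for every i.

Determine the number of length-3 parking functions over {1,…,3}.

Count = (3+1−3)·(3+1)^{3−1} = 1·16 = 16 (Konheim–Weiss)
E.g. (1,3,1) → sorted (1,1,3): b_i ≤ i ∀i, a PF.

16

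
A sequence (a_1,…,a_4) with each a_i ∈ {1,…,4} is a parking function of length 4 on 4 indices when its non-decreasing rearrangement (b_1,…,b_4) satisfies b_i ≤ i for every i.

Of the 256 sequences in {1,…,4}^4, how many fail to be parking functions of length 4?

|PF| = (4+1−4)·(4+1)^{4−1} = 1 · 125 = 125 (Pollak)
One tuple (4,3,3,2) → sorted (2,3,3,4): b_1=2>1, not a PF.
So 256 − 125 = 131 fail.

131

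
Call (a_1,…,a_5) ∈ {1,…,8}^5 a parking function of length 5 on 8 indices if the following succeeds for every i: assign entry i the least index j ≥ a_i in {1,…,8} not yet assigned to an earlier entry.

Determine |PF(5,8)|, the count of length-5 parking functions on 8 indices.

26244

|PF| = 4·9^4 = 4×6561 = 26244 [KW]
Check (6,4,3,4,6) → sorted (3,4,4,6,6): b_i ≤ 3+i ∀i, a PF.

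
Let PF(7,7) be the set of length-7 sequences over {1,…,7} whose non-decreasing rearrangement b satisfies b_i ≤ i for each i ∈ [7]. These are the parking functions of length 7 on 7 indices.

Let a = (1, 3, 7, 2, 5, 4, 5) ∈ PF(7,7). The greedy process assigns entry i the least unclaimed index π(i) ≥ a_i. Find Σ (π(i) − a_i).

Σπ(i) = 1+…+7 = 28; Σa = 1+3+7+2+5+4+5 = 27; disp = 28−27 = 1.

1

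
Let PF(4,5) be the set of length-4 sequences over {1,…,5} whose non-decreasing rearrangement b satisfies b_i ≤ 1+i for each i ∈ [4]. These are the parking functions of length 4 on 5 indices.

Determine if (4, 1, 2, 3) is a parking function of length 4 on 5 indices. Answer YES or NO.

YES

Sorted: b = (1, 2, 3, 4).
  b_1=1 ≤ 2
  b_2=2 ≤ 3
  b_3=3 ≤ 4
  b_4=4 ≤ 5
All bounds hold ⇒ YES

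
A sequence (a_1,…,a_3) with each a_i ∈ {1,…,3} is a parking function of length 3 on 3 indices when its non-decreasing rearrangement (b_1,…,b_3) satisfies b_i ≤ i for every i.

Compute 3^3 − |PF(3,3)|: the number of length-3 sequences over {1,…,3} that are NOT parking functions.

11

Count = 1·4^2 = 1×16 = 16 [KW]
Example (3,3,2) → sorted (2,3,3): b_1=2>1, not a PF.
So 27 − 16 = 11 fail.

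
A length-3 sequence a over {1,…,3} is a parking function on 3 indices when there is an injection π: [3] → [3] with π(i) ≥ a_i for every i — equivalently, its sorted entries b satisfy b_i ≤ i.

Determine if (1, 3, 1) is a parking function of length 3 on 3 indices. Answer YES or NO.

YES

Order a: b = (1, 1, 3).
  b_1=1 ≤ 1
  b_2=1 ≤ 2
  b_3=3 ≤ 3
All bounds hold ⇒ YES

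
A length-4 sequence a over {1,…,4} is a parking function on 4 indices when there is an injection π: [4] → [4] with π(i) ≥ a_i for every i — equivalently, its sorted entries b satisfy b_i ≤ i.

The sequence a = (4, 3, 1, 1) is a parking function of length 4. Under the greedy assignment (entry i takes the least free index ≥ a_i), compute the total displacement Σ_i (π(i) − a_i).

1

Σπ(i) = 1+…+4 = 10; Σa = 4+3+1+1 = 9; disp = 10−9 = 1.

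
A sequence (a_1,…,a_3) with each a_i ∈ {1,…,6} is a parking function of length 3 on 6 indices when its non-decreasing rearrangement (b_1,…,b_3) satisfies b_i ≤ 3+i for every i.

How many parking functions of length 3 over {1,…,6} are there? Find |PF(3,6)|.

Count = 4·7^2 = 4·49 = 196 (Pollak)
E.g. (3,2,1) → sorted (1,2,3): b_i ≤ 3+i ∀i, a PF.

196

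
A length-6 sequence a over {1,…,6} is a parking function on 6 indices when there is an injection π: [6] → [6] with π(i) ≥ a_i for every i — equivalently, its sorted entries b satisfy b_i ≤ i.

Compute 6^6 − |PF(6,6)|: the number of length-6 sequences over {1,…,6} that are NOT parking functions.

29849

|PF(6,6)| = (6−6+1)·(6+1)^(6−1) = 1 · 16807 = 16807 (Pollak)
Example (5,3,3,5,3,5) → sorted (3,3,3,5,5,5): b_1=3>1, not a PF.
So 46656 − 16807 = 29849 fail.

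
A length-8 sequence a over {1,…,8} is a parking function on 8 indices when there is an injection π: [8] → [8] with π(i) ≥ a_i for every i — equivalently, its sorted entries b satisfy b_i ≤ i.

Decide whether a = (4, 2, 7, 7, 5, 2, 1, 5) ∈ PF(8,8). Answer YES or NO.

YES

Rearranged: b = (1, 2, 2, 4, 5, 5, 7, 7).
  b_1=1 ≤ 1
  b_2=2 ≤ 2
  b_3=2 ≤ 3
  b_4=4 ≤ 4
  b_5=5 ≤ 5
  b_6=5 ≤ 6
  b_7=7 ≤ 7
  b_8=7 ≤ 8
All bounds hold ⇒ YES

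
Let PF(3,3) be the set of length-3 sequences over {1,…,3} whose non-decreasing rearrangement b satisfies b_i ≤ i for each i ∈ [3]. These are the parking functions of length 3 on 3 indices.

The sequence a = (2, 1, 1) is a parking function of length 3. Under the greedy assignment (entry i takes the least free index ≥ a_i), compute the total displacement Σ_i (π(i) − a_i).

2

Σπ = 3·4/2 = 6 (π permutes [3]); Σa = 2+1+1 = 4; disp = 6−4 = 2.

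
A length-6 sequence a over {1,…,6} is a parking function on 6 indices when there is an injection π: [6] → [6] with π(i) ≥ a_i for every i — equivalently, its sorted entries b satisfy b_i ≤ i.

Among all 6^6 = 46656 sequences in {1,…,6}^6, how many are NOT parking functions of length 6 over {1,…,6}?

29849

Count = (7−6)·7^(6−1) = 1 · 16807 = 16807 (Pollak)
Check (2,1,6,2,6,6) → sorted (1,2,2,6,6,6): b_4=6>4, not a PF.
So 46656 − 16807 = 29849 fail.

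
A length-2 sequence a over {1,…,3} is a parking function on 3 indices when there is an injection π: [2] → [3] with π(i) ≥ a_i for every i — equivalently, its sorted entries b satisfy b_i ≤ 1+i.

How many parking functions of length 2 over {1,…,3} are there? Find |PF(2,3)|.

Count = (3−2+1)·(3+1)^(2−1) = 2×4 = 8
E.g. (2,3) → sorted (2,3): b_i ≤ 1+i ∀i, a PF.

8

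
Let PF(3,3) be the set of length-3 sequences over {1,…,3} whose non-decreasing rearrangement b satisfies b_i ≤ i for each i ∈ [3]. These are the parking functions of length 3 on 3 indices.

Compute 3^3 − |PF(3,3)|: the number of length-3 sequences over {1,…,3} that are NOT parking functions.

Count = 1·4^2 = 1·16 = 16 (Pollak)
E.g. (3,3,2) → sorted (2,3,3): b_1=2>1, not a PF.
Total 27; non-PF = 27−16 = 11

11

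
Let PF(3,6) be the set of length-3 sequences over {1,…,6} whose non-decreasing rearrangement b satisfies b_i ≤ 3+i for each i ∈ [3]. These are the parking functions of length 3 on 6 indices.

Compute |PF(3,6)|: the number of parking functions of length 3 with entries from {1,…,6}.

#PF = (7−3)·7^(3−1) = 4 · 49 = 196 [KW]
Check (6,5,4) → sorted (4,5,6): b_i ≤ 3+i ∀i, a PF.

196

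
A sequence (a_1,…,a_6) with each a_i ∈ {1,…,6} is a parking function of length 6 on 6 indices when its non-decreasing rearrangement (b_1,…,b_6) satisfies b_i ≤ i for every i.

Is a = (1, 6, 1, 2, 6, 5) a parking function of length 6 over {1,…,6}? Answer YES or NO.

Order a: b = (1, 1, 2, 5, 6, 6).
  b_1=1 ≤ 1
  b_2=1 ≤ 2
  b_3=2 ≤ 3
  b_4=5 > 4
  fails at i=4 ⇒ NO

NO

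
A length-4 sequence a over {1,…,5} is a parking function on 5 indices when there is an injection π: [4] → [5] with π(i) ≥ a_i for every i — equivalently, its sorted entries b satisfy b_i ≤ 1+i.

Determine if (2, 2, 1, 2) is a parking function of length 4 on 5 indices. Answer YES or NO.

YES

Order a: b = (1, 2, 2, 2).
  b_1=1 ≤ 2
  b_2=2 ≤ 3
  b_3=2 ≤ 4
  b_4=2 ≤ 5
All bounds hold ⇒ YES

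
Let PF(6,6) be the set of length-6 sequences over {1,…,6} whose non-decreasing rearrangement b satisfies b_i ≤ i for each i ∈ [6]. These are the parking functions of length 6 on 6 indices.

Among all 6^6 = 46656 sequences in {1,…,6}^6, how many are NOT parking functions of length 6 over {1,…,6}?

Count = (6−6+1)·(6+1)^(6−1) = 1×16807 = 16807 (Pollak)
Example (4,6,3,5,4,1) → sorted (1,3,4,4,5,6): b_2=3>2, not a PF.
So 46656 − 16807 = 29849 fail.

29849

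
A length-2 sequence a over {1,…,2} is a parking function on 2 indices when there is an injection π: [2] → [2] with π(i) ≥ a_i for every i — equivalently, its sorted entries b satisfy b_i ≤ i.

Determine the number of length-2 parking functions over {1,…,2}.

3

|PF| = (3−2)·3^(2−1) = 1×3 = 3 (Konheim–Weiss)
Example (2,1) → sorted (1,2): b_i ≤ i ∀i, a PF.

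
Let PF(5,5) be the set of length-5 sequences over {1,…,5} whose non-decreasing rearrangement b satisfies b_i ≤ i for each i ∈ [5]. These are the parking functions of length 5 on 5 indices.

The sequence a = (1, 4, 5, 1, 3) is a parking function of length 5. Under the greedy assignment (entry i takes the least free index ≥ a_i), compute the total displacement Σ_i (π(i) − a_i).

1

Σπ(i) = 1+…+5 = 15; Σa = 1+4+5+1+3 = 14; disp = 15−14 = 1.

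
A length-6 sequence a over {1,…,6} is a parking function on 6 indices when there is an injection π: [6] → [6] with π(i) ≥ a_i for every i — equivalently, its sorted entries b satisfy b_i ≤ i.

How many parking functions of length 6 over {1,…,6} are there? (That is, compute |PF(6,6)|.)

|PF(6,6)| = (6−6+1)·(6+1)^(6−1) = 1 · 16807 = 16807
Check (6,3,4,5,1,2) → sorted (1,2,3,4,5,6): b_i ≤ i ∀i, a PF.

16807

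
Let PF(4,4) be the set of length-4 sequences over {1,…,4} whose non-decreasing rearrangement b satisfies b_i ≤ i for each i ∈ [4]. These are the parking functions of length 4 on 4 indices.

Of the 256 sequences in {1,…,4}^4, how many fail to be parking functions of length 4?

#PF = (5−4)·5^(4−1) = 1×125 = 125 [KW]
Check (3,4,3,4) → sorted (3,3,4,4): b_1=3>1, not a PF.
Total 256; non-PF = 256−125 = 131

131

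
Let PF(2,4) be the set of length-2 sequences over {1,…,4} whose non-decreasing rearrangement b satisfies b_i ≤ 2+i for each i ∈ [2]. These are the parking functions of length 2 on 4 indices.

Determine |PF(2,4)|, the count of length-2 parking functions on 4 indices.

15

Count = (4+1−2)·(4+1)^{2−1} = 3×5 = 15
Example (3,2) → sorted (2,3): b_i ≤ 2+i ∀i, a PF.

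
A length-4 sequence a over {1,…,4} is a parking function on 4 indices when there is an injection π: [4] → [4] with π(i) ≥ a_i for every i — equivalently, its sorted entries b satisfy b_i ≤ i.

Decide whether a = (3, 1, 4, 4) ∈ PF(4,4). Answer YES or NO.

NO

Sorted: b = (1, 3, 4, 4).
  b_1=1 ≤ 1
  b_2=3 > 2
  fails at i=2 ⇒ NO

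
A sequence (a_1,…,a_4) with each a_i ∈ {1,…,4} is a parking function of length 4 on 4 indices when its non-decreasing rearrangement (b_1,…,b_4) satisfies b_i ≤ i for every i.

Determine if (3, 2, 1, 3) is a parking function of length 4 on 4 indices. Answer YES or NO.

Sorted: b = (1, 2, 3, 3).
  b_1=1 ≤ 1
  b_2=2 ≤ 2
  b_3=3 ≤ 3
  b_4=3 ≤ 4
All bounds hold ⇒ YES

YES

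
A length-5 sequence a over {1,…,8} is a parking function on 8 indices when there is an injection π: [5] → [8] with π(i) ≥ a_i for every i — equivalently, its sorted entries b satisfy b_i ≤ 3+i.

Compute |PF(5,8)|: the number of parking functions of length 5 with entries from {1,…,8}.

26244

Count = (8+1−5)·(8+1)^{5−1} = 4×6561 = 26244 (Konheim–Weiss)
Check (5,8,2,6,6) → sorted (2,5,6,6,8): b_i ≤ 3+i ∀i, a PF.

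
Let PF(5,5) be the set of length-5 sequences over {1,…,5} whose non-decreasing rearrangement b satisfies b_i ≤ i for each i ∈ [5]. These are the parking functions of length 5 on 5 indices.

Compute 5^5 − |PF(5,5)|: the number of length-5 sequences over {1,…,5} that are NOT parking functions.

Count = (5−5+1)·(5+1)^(5−1) = 1·1296 = 1296
Check (5,4,2,5,5) → sorted (2,4,5,5,5): b_1=2>1, not a PF.
Total 3125; non-PF = 3125−1296 = 1829

1829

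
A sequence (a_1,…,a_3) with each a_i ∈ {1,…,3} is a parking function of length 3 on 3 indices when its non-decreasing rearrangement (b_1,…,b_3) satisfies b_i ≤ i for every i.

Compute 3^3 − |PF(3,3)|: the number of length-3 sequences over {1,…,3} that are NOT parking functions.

11

Count = 1·4^2 = 1 · 16 = 16
Check (3,3,3) → sorted (3,3,3): b_1=3>1, not a PF.
Total 27; non-PF = 27−16 = 11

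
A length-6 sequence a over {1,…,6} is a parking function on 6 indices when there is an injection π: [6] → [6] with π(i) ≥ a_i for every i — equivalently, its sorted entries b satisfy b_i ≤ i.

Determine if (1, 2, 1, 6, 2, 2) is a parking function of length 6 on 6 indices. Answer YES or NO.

Sorted: b = (1, 1, 2, 2, 2, 6).
  b_1=1 ≤ 1
  b_2=1 ≤ 2
  b_3=2 ≤ 3
  b_4=2 ≤ 4
  b_5=2 ≤ 5
  b_6=6 ≤ 6
All bounds hold ⇒ YES

YES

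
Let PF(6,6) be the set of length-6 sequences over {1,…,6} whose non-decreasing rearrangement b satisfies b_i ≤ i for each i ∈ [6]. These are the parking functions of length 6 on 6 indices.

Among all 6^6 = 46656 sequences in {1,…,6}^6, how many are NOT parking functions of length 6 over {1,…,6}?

29849

Count = (6+1−6)·(6+1)^{6−1} = 1 · 16807 = 16807 (Pollak)
One tuple (5,2,3,3,4,6) → sorted (2,3,3,4,5,6): b_1=2>1, not a PF.
Total 46656; non-PF = 46656−16807 = 29849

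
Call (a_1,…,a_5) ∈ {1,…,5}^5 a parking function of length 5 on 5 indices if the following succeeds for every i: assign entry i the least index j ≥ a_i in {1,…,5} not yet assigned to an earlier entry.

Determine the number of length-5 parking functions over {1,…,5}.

1296

|PF| = 1·6^4 = 1 · 1296 = 1296
One tuple (4,2,1,2,2) → sorted (1,2,2,2,4): b_i ≤ i ∀i, a PF.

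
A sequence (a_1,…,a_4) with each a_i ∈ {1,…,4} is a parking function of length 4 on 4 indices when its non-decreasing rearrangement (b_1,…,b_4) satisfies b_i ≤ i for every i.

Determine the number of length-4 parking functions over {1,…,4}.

125

|PF(4,4)| = (5−4)·5^(4−1) = 1·125 = 125 (Konheim–Weiss)
Example (4,1,1,3) → sorted (1,1,3,4): b_i ≤ i ∀i, a PF.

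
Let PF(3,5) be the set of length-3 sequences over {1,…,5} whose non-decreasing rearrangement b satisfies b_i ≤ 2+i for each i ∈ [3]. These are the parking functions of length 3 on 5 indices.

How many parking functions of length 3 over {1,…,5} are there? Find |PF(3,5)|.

108

|PF(3,5)| = (6−3)·6^(3−1) = 3×36 = 108 (Konheim–Weiss)
One tuple (5,3,2) → sorted (2,3,5): b_i ≤ 2+i ∀i, a PF.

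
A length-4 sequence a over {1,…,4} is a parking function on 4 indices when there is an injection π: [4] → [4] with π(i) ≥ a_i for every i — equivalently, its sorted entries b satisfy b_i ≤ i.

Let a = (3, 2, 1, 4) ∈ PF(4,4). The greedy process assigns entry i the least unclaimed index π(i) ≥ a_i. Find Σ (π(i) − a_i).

Σπ = 10 ({1..4} each once); Σa = 3+2+1+4 = 10; disp = 10−10 = 0.

0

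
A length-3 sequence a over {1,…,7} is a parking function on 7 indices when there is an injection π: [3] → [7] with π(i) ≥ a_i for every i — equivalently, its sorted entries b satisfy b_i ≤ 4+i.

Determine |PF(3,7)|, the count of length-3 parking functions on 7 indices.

320

Count = 5·8^2 = 5·64 = 320 (Konheim–Weiss)
One tuple (2,7,5) → sorted (2,5,7): b_i ≤ 4+i ∀i, a PF.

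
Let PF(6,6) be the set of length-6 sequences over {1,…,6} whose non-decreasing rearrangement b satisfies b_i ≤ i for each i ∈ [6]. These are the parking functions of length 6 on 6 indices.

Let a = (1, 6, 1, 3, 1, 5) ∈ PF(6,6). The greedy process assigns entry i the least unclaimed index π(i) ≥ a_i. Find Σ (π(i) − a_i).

Σπ(i) = 1+…+6 = 21; Σa = 1+6+1+3+1+5 = 17; disp = 21−17 = 4.

4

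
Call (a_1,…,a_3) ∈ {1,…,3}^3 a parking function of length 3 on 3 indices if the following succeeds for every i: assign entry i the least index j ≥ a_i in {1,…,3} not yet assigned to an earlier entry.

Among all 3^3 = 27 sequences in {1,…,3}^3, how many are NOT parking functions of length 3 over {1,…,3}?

|PF| = 1·4^2 = 1 · 16 = 16 [KW]
Example (3,3,3) → sorted (3,3,3): b_1=3>1, not a PF.
3^3 − 16 = 27 − 16 = 11

11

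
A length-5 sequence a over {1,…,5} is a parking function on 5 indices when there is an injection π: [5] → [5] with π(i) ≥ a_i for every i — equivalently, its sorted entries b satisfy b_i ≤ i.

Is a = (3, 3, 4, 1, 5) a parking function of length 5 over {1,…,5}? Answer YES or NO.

Sorted: b = (1, 3, 3, 4, 5).
  b_1=1 ≤ 1
  b_2=3 > 2
  fails at i=2 ⇒ NO

NO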